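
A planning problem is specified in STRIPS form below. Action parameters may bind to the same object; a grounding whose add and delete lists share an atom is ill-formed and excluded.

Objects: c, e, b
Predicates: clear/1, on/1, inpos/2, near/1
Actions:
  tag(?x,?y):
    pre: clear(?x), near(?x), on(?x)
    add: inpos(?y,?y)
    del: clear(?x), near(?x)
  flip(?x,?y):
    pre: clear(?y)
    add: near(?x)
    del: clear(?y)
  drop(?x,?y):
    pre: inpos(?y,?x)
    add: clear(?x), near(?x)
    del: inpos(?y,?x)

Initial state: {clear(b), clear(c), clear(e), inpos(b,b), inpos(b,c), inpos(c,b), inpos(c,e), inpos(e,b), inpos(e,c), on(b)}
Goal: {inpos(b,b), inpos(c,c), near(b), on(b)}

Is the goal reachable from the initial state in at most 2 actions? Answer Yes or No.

No

1. flip(b,c)  →  {clear(b), clear(e), inpos(b,b), inpos(b,c), inpos(c,b), inpos(c,e), inpos(e,b), inpos(e,c), near(b), on(b)}
2. tag(b,c)  →  {clear(e), inpos(b,b), inpos(b,c), inpos(c,b), inpos(c,c), inpos(c,e), inpos(e,b), inpos(e,c), on(b)}
3. flip(b,e)  →  {inpos(b,b), inpos(b,c), inpos(c,b), inpos(c,c), inpos(c,e), inpos(e,b), inpos(e,c), near(b), on(b)}
optimal plan length = 3; 3 > 2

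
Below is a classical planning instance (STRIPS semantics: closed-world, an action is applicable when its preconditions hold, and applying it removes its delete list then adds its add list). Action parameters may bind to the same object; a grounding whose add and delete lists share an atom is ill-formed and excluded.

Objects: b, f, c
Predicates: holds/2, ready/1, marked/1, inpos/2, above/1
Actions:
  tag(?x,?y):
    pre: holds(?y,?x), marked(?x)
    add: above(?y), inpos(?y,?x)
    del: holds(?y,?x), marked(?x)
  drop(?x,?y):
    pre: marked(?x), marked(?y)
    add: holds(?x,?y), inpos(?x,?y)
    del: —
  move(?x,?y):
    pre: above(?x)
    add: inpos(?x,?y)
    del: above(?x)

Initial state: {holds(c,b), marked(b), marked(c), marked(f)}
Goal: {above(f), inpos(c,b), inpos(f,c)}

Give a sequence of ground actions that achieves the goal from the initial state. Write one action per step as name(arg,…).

1. tag(b,c)  →  {above(c), inpos(c,b), marked(c), marked(f)}
2. drop(f,c)  →  {above(c), holds(f,c), inpos(c,b), inpos(f,c), marked(c), marked(f)}
3. tag(c,f)  →  {above(c), above(f), inpos(c,b), inpos(f,c), marked(f)}

tag(b,c); drop(f,c); tag(c,f)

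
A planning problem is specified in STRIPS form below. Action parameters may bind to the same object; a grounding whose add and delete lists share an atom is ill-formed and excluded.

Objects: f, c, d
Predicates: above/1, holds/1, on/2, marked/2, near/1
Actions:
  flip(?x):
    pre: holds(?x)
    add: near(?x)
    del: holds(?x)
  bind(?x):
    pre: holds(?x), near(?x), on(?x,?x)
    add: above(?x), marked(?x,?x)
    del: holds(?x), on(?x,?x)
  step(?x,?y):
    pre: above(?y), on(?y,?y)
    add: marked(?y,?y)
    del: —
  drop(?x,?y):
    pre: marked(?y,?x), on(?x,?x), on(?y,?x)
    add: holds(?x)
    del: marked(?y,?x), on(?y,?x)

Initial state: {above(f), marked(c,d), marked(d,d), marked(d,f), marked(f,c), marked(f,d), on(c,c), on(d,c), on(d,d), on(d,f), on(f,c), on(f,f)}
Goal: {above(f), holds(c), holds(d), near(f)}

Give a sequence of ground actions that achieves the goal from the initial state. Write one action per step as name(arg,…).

1. drop(f,d)  →  {above(f), holds(f), marked(c,d), marked(d,d), marked(f,c), marked(f,d), on(c,c), on(d,c), on(d,d), on(f,c), on(f,f)}
2. flip(f)  →  {above(f), marked(c,d), marked(d,d), marked(f,c), marked(f,d), near(f), on(c,c), on(d,c), on(d,d), on(f,c), on(f,f)}
3. drop(c,f)  →  {above(f), holds(c), marked(c,d), marked(d,d), marked(f,d), near(f), on(c,c), on(d,c), on(d,d), on(f,f)}
4. drop(d,d)  →  {above(f), holds(c), holds(d), marked(c,d), marked(f,d), near(f), on(c,c), on(d,c), on(f,f)}

drop(f,d); flip(f); drop(c,f); drop(d,d)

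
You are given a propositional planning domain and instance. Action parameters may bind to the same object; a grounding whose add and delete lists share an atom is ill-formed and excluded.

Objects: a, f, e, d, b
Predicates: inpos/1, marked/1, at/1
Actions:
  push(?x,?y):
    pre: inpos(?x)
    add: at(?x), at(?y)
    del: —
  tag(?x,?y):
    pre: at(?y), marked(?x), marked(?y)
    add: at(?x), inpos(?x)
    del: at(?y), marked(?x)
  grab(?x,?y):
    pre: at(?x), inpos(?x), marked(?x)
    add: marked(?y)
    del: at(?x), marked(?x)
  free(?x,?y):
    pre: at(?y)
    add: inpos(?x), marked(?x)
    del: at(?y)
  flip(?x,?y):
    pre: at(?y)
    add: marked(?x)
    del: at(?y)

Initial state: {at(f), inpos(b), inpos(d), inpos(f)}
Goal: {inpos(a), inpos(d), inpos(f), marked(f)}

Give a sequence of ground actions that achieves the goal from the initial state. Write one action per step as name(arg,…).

push(f,a); free(a,a); free(f,f)

1. push(f,a)  →  {at(a), at(f), inpos(b), inpos(d), inpos(f)}
2. free(a,a)  →  {at(f), inpos(a), inpos(b), inpos(d), inpos(f), marked(a)}
3. free(f,f)  →  {inpos(a), inpos(b), inpos(d), inpos(f), marked(a), marked(f)}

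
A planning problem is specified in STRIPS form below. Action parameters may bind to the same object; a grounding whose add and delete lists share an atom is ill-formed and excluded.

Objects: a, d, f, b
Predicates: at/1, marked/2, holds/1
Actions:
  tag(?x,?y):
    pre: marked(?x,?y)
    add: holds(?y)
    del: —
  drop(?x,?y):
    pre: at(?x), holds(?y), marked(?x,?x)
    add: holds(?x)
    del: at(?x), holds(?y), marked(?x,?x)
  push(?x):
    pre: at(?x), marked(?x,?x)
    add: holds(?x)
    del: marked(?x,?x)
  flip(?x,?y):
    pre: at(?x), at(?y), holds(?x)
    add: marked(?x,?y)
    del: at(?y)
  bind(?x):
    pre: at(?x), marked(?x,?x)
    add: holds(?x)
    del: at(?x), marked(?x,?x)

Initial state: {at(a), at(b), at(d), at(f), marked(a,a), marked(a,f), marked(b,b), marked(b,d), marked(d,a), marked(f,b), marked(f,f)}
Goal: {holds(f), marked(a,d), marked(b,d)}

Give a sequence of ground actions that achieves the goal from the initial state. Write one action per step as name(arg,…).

tag(a,a); tag(a,f); flip(a,d)

1. tag(a,a)  →  {at(a), at(b), at(d), at(f), holds(a), marked(a,a), marked(a,f), marked(b,b), marked(b,d), marked(d,a), marked(f,b), marked(f,f)}
2. tag(a,f)  →  {at(a), at(b), at(d), at(f), holds(a), holds(f), marked(a,a), marked(a,f), marked(b,b), marked(b,d), marked(d,a), marked(f,b), marked(f,f)}
3. flip(a,d)  →  {at(a), at(b), at(f), holds(a), holds(f), marked(a,a), marked(a,d), marked(a,f), marked(b,b), marked(b,d), marked(d,a), marked(f,b), marked(f,f)}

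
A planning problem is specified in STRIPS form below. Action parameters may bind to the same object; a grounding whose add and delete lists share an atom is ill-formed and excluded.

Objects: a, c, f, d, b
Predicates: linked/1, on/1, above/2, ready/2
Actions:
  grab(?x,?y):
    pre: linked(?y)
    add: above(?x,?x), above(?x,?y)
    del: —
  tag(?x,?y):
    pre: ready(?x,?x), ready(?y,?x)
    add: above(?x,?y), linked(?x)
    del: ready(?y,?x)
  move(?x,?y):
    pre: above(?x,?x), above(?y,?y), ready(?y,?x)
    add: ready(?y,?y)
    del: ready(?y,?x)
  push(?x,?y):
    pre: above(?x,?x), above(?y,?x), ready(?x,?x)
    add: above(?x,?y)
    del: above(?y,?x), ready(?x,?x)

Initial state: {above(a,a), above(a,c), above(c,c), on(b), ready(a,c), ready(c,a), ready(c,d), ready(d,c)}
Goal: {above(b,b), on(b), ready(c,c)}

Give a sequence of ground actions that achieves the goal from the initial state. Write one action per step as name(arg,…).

1. move(a,c)  →  {above(a,a), above(a,c), above(c,c), on(b), ready(a,c), ready(c,c), ready(c,d), ready(d,c)}
2. tag(c,a)  →  {above(a,a), above(a,c), above(c,a), above(c,c), linked(c), on(b), ready(c,c), ready(c,d), ready(d,c)}
3. grab(b,c)  →  {above(a,a), above(a,c), above(b,b), above(b,c), above(c,a), above(c,c), linked(c), on(b), ready(c,c), ready(c,d), ready(d,c)}

move(a,c); tag(c,a); grab(b,c)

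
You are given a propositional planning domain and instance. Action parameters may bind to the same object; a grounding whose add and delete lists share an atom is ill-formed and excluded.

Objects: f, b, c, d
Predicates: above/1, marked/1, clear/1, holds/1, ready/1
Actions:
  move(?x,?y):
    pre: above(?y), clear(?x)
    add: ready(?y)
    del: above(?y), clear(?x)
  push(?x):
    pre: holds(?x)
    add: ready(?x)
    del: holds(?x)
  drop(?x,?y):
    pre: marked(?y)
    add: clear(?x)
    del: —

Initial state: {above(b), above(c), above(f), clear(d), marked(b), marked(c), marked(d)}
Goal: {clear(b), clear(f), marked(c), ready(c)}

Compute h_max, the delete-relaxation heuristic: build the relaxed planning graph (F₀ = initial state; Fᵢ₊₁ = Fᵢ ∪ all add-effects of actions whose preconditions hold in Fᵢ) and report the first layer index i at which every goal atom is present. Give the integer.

1

F0 = init (7 atoms)
F1 = F0 ∪ {clear(b), clear(c), clear(f), ready(b), ready(c), ready(f)}  (13 atoms)
goal ⊆ F1  ⇒  h_max = 1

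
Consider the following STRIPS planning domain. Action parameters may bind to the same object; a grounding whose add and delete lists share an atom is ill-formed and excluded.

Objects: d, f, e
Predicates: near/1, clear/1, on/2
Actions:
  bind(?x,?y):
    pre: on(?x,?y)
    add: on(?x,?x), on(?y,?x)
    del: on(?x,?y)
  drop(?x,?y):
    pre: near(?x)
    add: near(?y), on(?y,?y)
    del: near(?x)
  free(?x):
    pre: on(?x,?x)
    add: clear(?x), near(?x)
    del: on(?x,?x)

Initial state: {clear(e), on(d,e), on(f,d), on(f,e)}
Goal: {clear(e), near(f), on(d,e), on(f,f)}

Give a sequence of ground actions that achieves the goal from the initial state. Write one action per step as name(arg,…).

bind(f,d); free(f); bind(f,e)

1. bind(f,d)  →  {clear(e), on(d,e), on(d,f), on(f,e), on(f,f)}
2. free(f)  →  {clear(e), clear(f), near(f), on(d,e), on(d,f), on(f,e)}
3. bind(f,e)  →  {clear(e), clear(f), near(f), on(d,e), on(d,f), on(e,f), on(f,f)}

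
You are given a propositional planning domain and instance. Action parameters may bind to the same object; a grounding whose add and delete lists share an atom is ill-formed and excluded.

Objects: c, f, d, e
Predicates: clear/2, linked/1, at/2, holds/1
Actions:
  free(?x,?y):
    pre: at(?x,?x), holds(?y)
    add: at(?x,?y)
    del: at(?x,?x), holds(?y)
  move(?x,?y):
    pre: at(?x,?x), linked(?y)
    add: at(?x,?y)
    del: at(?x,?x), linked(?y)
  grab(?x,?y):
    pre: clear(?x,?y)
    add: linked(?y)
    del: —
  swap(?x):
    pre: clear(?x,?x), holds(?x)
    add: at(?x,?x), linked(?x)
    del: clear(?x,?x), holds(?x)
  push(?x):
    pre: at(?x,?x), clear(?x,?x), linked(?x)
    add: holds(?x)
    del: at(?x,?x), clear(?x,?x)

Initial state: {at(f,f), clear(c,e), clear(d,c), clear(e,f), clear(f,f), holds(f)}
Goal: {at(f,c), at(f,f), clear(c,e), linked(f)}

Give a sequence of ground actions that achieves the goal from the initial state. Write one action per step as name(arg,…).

grab(d,c); move(f,c); swap(f)

1. grab(d,c)  →  {at(f,f), clear(c,e), clear(d,c), clear(e,f), clear(f,f), holds(f), linked(c)}
2. move(f,c)  →  {at(f,c), clear(c,e), clear(d,c), clear(e,f), clear(f,f), holds(f)}
3. swap(f)  →  {at(f,c), at(f,f), clear(c,e), clear(d,c), clear(e,f), linked(f)}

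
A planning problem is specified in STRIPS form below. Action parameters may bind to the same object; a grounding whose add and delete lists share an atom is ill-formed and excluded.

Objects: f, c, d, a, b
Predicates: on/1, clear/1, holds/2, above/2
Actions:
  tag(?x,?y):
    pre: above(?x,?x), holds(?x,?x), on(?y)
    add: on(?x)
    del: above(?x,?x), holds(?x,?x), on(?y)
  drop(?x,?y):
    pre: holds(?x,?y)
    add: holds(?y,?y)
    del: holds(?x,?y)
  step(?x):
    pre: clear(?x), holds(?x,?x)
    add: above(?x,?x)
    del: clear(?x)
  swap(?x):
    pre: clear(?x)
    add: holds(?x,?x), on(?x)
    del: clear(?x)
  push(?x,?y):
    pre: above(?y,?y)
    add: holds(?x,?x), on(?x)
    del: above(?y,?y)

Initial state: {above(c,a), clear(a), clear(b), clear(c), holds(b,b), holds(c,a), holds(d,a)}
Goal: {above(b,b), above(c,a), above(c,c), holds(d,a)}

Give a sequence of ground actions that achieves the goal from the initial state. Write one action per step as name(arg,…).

1. drop(c,a)  →  {above(c,a), clear(a), clear(b), clear(c), holds(a,a), holds(b,b), holds(d,a)}
2. step(a)  →  {above(a,a), above(c,a), clear(b), clear(c), holds(a,a), holds(b,b), holds(d,a)}
3. step(b)  →  {above(a,a), above(b,b), above(c,a), clear(c), holds(a,a), holds(b,b), holds(d,a)}
4. push(c,a)  →  {above(b,b), above(c,a), clear(c), holds(a,a), holds(b,b), holds(c,c), holds(d,a), on(c)}
5. step(c)  →  {above(b,b), above(c,a), above(c,c), holds(a,a), holds(b,b), holds(c,c), holds(d,a), on(c)}

drop(c,a); step(a); step(b); push(c,a); step(c)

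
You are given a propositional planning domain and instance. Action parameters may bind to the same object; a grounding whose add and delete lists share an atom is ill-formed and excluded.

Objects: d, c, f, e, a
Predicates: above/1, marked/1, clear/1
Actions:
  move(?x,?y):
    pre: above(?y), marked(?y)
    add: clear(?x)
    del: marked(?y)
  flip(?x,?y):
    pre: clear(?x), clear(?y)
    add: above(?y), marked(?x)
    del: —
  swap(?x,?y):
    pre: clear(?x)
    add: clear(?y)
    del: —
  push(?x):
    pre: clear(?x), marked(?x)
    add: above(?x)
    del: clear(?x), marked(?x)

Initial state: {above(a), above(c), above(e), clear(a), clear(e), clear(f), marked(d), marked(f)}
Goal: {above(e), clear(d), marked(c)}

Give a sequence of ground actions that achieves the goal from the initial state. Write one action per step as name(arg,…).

swap(f,d); swap(d,c); flip(c,d)

1. swap(f,d)  →  {above(a), above(c), above(e), clear(a), clear(d), clear(e), clear(f), marked(d), marked(f)}
2. swap(d,c)  →  {above(a), above(c), above(e), clear(a), clear(c), clear(d), clear(e), clear(f), marked(d), marked(f)}
3. flip(c,d)  →  {above(a), above(c), above(d), above(e), clear(a), clear(c), clear(d), clear(e), clear(f), marked(c), marked(d), marked(f)}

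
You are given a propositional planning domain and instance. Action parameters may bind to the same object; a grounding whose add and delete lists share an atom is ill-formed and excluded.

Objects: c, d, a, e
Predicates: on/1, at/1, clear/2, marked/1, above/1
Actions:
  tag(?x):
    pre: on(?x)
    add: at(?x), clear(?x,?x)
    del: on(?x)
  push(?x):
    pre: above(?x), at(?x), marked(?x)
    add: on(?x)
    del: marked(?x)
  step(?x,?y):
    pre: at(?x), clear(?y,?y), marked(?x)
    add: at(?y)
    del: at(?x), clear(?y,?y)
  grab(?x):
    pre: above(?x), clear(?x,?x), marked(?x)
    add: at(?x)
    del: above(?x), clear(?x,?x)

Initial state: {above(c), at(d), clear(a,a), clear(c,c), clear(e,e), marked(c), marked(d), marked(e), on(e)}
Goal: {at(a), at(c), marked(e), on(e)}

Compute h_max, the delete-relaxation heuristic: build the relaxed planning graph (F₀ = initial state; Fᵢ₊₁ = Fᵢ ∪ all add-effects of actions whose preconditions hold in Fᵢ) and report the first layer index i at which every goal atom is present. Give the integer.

F0 = init (9 atoms)
F1 = F0 ∪ {at(a), at(c), at(e)}  (12 atoms)
goal ⊆ F1  ⇒  h_max = 1

1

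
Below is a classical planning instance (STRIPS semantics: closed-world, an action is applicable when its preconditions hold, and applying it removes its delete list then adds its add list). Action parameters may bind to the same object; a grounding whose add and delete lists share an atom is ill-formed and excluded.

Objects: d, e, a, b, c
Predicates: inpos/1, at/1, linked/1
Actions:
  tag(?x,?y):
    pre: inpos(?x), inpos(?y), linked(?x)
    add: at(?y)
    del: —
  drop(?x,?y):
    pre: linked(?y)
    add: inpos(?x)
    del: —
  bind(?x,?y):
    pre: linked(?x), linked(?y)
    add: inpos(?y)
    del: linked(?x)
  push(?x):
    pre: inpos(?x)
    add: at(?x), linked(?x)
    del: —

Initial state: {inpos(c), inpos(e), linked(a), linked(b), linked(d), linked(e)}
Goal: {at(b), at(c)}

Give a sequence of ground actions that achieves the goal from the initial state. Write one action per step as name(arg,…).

1. tag(e,c)  →  {at(c), inpos(c), inpos(e), linked(a), linked(b), linked(d), linked(e)}
2. drop(b,d)  →  {at(c), inpos(b), inpos(c), inpos(e), linked(a), linked(b), linked(d), linked(e)}
3. tag(e,b)  →  {at(b), at(c), inpos(b), inpos(c), inpos(e), linked(a), linked(b), linked(d), linked(e)}

tag(e,c); drop(b,d); tag(e,b)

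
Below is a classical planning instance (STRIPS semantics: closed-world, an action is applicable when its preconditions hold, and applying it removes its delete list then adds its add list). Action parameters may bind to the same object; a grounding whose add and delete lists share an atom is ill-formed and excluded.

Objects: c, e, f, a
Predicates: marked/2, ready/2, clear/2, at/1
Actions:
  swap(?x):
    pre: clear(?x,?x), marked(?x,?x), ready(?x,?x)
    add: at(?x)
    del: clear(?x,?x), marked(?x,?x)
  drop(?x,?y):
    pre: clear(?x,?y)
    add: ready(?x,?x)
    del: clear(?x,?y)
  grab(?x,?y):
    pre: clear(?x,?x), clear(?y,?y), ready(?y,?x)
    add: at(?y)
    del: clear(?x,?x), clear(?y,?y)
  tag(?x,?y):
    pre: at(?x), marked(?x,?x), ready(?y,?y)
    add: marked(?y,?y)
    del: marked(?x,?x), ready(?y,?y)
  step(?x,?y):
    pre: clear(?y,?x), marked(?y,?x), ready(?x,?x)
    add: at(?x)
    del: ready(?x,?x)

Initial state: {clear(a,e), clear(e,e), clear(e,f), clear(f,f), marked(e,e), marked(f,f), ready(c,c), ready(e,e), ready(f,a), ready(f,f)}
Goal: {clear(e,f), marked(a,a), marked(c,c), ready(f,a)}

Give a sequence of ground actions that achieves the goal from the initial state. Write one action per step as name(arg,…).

drop(a,e); grab(e,e); grab(f,f); tag(e,c); tag(f,a)

1. drop(a,e)  →  {clear(e,e), clear(e,f), clear(f,f), marked(e,e), marked(f,f), ready(a,a), ready(c,c), ready(e,e), ready(f,a), ready(f,f)}
2. grab(e,e)  →  {at(e), clear(e,f), clear(f,f), marked(e,e), marked(f,f), ready(a,a), ready(c,c), ready(e,e), ready(f,a), ready(f,f)}
3. grab(f,f)  →  {at(e), at(f), clear(e,f), marked(e,e), marked(f,f), ready(a,a), ready(c,c), ready(e,e), ready(f,a), ready(f,f)}
4. tag(e,c)  →  {at(e), at(f), clear(e,f), marked(c,c), marked(f,f), ready(a,a), ready(e,e), ready(f,a), ready(f,f)}
5. tag(f,a)  →  {at(e), at(f), clear(e,f), marked(a,a), marked(c,c), ready(e,e), ready(f,a), ready(f,f)}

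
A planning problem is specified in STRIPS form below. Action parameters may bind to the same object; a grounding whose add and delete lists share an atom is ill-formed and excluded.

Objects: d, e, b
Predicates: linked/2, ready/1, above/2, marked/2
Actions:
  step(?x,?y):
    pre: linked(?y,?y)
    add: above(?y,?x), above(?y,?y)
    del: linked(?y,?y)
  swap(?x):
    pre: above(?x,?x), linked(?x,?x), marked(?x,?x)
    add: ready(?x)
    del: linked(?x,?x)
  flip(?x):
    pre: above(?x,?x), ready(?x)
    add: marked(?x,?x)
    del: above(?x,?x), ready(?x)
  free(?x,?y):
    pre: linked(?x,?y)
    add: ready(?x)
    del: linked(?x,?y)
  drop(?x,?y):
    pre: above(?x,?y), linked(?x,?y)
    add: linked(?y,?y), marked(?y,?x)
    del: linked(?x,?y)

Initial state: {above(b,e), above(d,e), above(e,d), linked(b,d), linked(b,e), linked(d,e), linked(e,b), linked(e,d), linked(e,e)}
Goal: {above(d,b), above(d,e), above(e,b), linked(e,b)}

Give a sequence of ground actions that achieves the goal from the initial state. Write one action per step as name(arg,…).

1. step(b,e)  →  {above(b,e), above(d,e), above(e,b), above(e,d), above(e,e), linked(b,d), linked(b,e), linked(d,e), linked(e,b), linked(e,d)}
2. drop(e,d)  →  {above(b,e), above(d,e), above(e,b), above(e,d), above(e,e), linked(b,d), linked(b,e), linked(d,d), linked(d,e), linked(e,b), marked(d,e)}
3. step(b,d)  →  {above(b,e), above(d,b), above(d,d), above(d,e), above(e,b), above(e,d), above(e,e), linked(b,d), linked(b,e), linked(d,e), linked(e,b), marked(d,e)}

step(b,e); drop(e,d); step(b,d)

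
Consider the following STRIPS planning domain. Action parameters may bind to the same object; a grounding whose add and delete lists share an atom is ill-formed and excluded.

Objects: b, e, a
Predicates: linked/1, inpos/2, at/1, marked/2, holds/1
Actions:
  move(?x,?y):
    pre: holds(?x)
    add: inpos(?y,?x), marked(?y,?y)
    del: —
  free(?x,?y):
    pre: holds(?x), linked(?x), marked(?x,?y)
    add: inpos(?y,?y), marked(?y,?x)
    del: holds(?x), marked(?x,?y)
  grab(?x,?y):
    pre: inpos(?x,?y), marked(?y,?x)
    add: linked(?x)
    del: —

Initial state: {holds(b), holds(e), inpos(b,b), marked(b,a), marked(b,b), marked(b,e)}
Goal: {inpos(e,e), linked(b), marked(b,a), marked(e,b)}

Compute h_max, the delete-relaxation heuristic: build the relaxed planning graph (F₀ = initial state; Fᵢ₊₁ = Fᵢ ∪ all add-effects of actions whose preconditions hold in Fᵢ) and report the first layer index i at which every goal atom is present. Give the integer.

F0 = init (6 atoms)
F1 = F0 ∪ {inpos(a,b), inpos(a,e), inpos(b,e), inpos(e,b), inpos(e,e), linked(b), marked(a,a), marked(e,e)}  (14 atoms)
F2 = F1 ∪ {inpos(a,a), linked(a), linked(e), marked(a,b), marked(e,b)}  (19 atoms)
goal ⊆ F2  ⇒  h_max = 2

2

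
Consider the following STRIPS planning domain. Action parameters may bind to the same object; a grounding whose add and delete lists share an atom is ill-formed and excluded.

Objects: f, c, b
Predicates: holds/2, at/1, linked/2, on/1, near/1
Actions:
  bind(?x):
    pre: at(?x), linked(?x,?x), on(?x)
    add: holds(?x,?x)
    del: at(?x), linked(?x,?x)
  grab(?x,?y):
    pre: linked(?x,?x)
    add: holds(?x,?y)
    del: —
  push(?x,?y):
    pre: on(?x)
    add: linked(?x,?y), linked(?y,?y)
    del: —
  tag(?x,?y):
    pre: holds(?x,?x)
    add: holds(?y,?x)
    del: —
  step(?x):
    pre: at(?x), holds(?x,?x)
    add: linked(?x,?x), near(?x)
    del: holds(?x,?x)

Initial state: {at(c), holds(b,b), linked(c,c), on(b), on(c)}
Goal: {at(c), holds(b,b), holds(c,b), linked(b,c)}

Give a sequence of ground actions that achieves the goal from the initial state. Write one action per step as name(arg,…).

1. grab(c,b)  →  {at(c), holds(b,b), holds(c,b), linked(c,c), on(b), on(c)}
2. push(b,c)  →  {at(c), holds(b,b), holds(c,b), linked(b,c), linked(c,c), on(b), on(c)}

grab(c,b); push(b,c)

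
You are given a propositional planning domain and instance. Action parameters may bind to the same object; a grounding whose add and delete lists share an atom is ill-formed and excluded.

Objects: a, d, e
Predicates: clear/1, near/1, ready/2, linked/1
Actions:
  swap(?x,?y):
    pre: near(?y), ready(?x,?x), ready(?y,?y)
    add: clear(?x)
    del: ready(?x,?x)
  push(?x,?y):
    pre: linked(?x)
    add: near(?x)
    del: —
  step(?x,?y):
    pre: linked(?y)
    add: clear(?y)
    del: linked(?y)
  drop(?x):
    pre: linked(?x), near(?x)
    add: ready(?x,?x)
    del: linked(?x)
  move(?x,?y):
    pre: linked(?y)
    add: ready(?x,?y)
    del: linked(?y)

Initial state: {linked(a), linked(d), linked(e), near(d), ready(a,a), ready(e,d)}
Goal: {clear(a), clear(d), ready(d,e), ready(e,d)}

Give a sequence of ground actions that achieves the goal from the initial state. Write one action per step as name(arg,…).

1. step(a,a)  →  {clear(a), linked(d), linked(e), near(d), ready(a,a), ready(e,d)}
2. step(a,d)  →  {clear(a), clear(d), linked(e), near(d), ready(a,a), ready(e,d)}
3. move(d,e)  →  {clear(a), clear(d), near(d), ready(a,a), ready(d,e), ready(e,d)}

step(a,a); step(a,d); move(d,e)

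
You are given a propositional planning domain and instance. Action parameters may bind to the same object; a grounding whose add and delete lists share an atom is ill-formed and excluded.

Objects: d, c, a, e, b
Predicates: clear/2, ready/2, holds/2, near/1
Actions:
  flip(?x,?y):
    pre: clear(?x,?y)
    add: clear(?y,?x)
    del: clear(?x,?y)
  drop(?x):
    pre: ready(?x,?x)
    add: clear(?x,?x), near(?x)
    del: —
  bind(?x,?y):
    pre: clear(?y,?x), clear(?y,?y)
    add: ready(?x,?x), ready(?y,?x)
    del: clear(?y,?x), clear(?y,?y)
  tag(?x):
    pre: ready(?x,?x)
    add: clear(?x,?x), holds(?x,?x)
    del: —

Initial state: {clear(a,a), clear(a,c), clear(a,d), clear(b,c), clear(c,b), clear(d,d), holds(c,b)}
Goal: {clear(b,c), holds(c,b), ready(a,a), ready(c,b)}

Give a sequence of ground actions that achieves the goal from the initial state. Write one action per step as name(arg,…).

flip(a,d); bind(c,a); drop(c); bind(a,d); bind(b,c)

1. flip(a,d)  →  {clear(a,a), clear(a,c), clear(b,c), clear(c,b), clear(d,a), clear(d,d), holds(c,b)}
2. bind(c,a)  →  {clear(b,c), clear(c,b), clear(d,a), clear(d,d), holds(c,b), ready(a,c), ready(c,c)}
3. drop(c)  →  {clear(b,c), clear(c,b), clear(c,c), clear(d,a), clear(d,d), holds(c,b), near(c), ready(a,c), ready(c,c)}
4. bind(a,d)  →  {clear(b,c), clear(c,b), clear(c,c), holds(c,b), near(c), ready(a,a), ready(a,c), ready(c,c), ready(d,a)}
5. bind(b,c)  →  {clear(b,c), holds(c,b), near(c), ready(a,a), ready(a,c), ready(b,b), ready(c,b), ready(c,c), ready(d,a)}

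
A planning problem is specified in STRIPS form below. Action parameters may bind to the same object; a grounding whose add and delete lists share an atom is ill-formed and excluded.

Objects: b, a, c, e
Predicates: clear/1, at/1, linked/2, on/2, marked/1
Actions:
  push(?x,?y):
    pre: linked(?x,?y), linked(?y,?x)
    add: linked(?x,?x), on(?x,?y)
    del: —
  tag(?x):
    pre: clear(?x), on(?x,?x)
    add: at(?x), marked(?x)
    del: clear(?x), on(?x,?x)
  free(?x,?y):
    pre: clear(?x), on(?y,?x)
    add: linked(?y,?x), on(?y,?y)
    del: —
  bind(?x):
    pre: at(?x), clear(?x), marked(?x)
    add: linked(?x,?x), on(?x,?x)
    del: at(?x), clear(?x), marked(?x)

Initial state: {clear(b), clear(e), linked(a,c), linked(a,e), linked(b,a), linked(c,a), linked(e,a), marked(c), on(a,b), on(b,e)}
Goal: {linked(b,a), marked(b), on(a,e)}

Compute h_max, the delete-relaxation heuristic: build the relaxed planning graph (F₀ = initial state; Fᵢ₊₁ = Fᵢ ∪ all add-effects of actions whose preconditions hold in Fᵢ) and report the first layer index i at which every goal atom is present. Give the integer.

F0 = init (10 atoms)
F1 = F0 ∪ {linked(a,a), linked(a,b), linked(b,e), linked(c,c), linked(e,e), on(a,a), on(a,c), on(a,e), on(b,b), on(c,a), on(e,a)}  (21 atoms)
F2 = F1 ∪ {at(b), linked(b,b), marked(b), on(b,a), on(c,c), on(e,e)}  (27 atoms)
goal ⊆ F2  ⇒  h_max = 2

2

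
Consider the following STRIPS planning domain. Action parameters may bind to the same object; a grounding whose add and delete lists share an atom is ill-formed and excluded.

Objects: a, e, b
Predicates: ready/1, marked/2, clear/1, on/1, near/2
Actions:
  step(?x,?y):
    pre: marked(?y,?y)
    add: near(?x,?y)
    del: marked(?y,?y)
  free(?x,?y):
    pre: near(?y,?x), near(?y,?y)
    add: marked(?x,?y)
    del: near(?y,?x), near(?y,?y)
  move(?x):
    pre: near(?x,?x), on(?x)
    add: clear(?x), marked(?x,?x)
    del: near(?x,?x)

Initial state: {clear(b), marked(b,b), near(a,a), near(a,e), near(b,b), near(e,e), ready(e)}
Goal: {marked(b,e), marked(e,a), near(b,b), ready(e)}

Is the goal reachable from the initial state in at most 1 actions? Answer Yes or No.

No

1. step(e,b)  →  {clear(b), near(a,a), near(a,e), near(b,b), near(e,b), near(e,e), ready(e)}
2. free(e,a)  →  {clear(b), marked(e,a), near(b,b), near(e,b), near(e,e), ready(e)}
3. free(b,e)  →  {clear(b), marked(b,e), marked(e,a), near(b,b), ready(e)}
optimal plan length = 3; 3 > 1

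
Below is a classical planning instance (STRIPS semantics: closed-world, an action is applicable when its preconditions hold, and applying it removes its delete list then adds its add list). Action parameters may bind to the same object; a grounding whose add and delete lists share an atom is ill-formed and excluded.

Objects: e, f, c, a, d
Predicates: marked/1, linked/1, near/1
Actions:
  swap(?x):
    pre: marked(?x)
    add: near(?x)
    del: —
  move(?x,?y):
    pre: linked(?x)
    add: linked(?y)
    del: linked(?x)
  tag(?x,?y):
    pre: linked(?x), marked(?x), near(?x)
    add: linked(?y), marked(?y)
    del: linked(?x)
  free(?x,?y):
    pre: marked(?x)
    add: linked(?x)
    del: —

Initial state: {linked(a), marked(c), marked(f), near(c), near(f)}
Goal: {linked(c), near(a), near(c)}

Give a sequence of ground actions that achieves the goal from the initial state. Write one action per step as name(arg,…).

1. move(a,f)  →  {linked(f), marked(c), marked(f), near(c), near(f)}
2. tag(f,a)  →  {linked(a), marked(a), marked(c), marked(f), near(c), near(f)}
3. swap(a)  →  {linked(a), marked(a), marked(c), marked(f), near(a), near(c), near(f)}
4. move(a,c)  →  {linked(c), marked(a), marked(c), marked(f), near(a), near(c), near(f)}

move(a,f); tag(f,a); swap(a); move(a,c)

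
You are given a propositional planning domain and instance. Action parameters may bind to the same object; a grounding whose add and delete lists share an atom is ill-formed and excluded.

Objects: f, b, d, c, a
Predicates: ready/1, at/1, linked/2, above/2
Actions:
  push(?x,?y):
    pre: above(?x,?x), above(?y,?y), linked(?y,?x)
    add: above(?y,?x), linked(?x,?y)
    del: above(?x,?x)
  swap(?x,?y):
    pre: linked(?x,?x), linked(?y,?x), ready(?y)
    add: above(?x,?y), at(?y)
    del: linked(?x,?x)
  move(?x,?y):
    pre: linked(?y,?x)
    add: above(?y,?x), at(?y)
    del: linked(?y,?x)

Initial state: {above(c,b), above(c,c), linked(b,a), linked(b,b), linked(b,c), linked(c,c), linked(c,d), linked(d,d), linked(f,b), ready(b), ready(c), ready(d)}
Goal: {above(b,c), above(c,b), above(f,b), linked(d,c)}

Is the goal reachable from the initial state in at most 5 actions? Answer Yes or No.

Yes

1. swap(d,d)  →  {above(c,b), above(c,c), above(d,d), at(d), linked(b,a), linked(b,b), linked(b,c), linked(c,c), linked(c,d), linked(f,b), ready(b), ready(c), ready(d)}
2. push(d,c)  →  {above(c,b), above(c,c), above(c,d), at(d), linked(b,a), linked(b,b), linked(b,c), linked(c,c), linked(c,d), linked(d,c), linked(f,b), ready(b), ready(c), ready(d)}
3. move(b,f)  →  {above(c,b), above(c,c), above(c,d), above(f,b), at(d), at(f), linked(b,a), linked(b,b), linked(b,c), linked(c,c), linked(c,d), linked(d,c), ready(b), ready(c), ready(d)}
4. move(c,b)  →  {above(b,c), above(c,b), above(c,c), above(c,d), above(f,b), at(b), at(d), at(f), linked(b,a), linked(b,b), linked(c,c), linked(c,d), linked(d,c), ready(b), ready(c), ready(d)}
optimal plan length = 4; 4 ≤ 5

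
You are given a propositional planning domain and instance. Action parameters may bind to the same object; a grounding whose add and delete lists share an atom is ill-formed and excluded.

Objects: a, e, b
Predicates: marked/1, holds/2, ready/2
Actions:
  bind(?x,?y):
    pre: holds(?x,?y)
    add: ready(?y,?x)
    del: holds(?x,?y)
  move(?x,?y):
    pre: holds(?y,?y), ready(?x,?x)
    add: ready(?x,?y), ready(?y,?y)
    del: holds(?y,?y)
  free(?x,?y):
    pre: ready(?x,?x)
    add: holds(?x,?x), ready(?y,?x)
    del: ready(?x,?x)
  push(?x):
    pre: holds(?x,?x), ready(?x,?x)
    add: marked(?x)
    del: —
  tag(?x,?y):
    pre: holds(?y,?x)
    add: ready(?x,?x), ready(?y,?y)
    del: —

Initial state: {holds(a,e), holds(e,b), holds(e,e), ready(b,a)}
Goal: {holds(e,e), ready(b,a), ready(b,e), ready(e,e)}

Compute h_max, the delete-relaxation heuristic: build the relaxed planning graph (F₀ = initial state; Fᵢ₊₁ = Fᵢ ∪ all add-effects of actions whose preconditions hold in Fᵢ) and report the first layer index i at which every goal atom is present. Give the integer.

1

F0 = init (4 atoms)
F1 = F0 ∪ {ready(a,a), ready(b,b), ready(b,e), ready(e,a), ready(e,e)}  (9 atoms)
goal ⊆ F1  ⇒  h_max = 1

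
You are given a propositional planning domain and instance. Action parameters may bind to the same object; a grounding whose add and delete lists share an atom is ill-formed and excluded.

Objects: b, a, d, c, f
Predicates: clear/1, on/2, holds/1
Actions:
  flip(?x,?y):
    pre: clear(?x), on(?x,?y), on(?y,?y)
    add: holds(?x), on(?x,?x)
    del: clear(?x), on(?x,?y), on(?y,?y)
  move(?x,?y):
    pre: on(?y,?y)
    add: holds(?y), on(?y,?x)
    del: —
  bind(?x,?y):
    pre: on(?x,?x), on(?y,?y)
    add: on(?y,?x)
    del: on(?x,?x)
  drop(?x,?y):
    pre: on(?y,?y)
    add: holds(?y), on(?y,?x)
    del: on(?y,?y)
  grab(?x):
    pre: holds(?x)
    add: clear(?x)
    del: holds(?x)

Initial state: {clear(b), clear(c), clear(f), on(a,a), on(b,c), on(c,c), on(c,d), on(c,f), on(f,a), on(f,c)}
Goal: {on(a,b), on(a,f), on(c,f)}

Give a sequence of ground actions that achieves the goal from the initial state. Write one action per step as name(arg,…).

move(b,a); move(f,a)

1. move(b,a)  →  {clear(b), clear(c), clear(f), holds(a), on(a,a), on(a,b), on(b,c), on(c,c), on(c,d), on(c,f), on(f,a), on(f,c)}
2. move(f,a)  →  {clear(b), clear(c), clear(f), holds(a), on(a,a), on(a,b), on(a,f), on(b,c), on(c,c), on(c,d), on(c,f), on(f,a), on(f,c)}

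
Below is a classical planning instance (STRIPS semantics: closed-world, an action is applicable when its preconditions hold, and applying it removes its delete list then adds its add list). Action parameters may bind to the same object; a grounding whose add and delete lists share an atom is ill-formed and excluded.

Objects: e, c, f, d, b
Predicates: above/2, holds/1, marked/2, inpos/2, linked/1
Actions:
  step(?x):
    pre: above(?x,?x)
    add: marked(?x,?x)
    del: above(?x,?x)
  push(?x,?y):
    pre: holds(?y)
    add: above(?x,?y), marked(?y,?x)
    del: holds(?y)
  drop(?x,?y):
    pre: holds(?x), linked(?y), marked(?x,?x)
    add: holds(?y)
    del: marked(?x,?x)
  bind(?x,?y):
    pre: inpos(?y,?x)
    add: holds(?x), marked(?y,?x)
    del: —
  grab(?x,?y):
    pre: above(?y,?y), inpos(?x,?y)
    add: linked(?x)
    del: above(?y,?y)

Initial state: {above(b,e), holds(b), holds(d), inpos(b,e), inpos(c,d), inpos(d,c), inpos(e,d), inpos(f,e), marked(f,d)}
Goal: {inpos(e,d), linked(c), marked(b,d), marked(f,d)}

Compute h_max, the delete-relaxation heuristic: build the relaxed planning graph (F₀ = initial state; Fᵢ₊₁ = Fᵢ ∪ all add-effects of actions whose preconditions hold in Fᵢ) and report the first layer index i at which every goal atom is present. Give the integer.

2

F0 = init (9 atoms)
F1 = F0 ∪ {above(b,b), above(b,d), above(c,b), above(c,d), above(d,b), above(d,d), above(e,b), above(e,d), above(f,b), above(f,d), holds(c), holds(e), marked(b,b), marked(b,c), marked(b,d), marked(b,e), marked(b,f), marked(c,d), marked(d,b), marked(d,c), marked(d,d), marked(d,e), marked(d,f), marked(e,d), marked(f,e)}  (34 atoms)
F2 = F1 ∪ {above(b,c), above(c,c), above(c,e), above(d,c), above(d,e), above(e,c), above(e,e), above(f,c), above(f,e), linked(c), linked(e), marked(c,b), marked(c,c), marked(c,e), marked(c,f), marked(e,b), marked(e,c), marked(e,e), marked(e,f)}  (53 atoms)
goal ⊆ F2  ⇒  h_max = 2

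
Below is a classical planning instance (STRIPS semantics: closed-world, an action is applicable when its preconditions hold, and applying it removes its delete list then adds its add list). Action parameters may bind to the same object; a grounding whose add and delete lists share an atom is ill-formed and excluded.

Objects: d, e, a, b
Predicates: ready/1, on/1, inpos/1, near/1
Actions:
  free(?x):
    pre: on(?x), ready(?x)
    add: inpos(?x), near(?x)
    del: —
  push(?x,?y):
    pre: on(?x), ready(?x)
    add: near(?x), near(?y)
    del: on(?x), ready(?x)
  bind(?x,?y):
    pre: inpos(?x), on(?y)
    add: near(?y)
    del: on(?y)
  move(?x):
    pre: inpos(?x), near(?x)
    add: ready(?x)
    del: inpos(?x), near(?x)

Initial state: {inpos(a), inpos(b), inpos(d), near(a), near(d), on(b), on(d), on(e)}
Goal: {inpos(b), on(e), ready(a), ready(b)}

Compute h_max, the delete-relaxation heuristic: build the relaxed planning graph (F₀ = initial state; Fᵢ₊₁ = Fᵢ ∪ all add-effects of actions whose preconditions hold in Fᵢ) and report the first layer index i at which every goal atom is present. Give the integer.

F0 = init (8 atoms)
F1 = F0 ∪ {near(b), near(e), ready(a), ready(d)}  (12 atoms)
F2 = F1 ∪ {ready(b)}  (13 atoms)
goal ⊆ F2  ⇒  h_max = 2

2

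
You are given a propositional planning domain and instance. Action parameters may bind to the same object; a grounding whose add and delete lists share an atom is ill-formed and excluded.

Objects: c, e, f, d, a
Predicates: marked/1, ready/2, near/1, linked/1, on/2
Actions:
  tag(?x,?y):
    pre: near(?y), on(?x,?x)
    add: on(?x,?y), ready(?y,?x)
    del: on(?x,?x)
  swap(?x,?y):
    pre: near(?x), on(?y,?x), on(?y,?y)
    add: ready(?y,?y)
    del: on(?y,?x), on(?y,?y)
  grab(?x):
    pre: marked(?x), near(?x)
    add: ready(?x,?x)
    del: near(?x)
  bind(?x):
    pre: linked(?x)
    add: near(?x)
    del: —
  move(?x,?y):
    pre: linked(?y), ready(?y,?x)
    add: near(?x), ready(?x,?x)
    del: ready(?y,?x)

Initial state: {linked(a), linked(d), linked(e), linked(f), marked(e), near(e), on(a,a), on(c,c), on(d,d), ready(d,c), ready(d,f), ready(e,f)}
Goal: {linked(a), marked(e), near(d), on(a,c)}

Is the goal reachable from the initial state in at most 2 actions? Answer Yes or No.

1. bind(d)  →  {linked(a), linked(d), linked(e), linked(f), marked(e), near(d), near(e), on(a,a), on(c,c), on(d,d), ready(d,c), ready(d,f), ready(e,f)}
2. move(c,d)  →  {linked(a), linked(d), linked(e), linked(f), marked(e), near(c), near(d), near(e), on(a,a), on(c,c), on(d,d), ready(c,c), ready(d,f), ready(e,f)}
3. tag(a,c)  →  {linked(a), linked(d), linked(e), linked(f), marked(e), near(c), near(d), near(e), on(a,c), on(c,c), on(d,d), ready(c,a), ready(c,c), ready(d,f), ready(e,f)}
optimal plan length = 3; 3 > 2

No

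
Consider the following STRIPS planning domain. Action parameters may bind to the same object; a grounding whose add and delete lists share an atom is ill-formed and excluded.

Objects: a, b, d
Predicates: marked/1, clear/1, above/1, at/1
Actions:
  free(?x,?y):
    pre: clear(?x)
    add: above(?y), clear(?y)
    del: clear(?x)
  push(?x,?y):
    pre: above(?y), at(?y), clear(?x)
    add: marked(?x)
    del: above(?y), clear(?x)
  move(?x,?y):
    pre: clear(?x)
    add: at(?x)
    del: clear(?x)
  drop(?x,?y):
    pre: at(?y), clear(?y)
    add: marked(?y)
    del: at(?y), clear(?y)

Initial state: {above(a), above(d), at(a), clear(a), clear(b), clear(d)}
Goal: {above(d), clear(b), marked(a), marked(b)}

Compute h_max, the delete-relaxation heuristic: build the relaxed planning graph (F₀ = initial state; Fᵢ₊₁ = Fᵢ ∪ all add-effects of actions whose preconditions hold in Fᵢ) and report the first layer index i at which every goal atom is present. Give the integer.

F0 = init (6 atoms)
F1 = F0 ∪ {above(b), at(b), at(d), marked(a), marked(b), marked(d)}  (12 atoms)
goal ⊆ F1  ⇒  h_max = 1

1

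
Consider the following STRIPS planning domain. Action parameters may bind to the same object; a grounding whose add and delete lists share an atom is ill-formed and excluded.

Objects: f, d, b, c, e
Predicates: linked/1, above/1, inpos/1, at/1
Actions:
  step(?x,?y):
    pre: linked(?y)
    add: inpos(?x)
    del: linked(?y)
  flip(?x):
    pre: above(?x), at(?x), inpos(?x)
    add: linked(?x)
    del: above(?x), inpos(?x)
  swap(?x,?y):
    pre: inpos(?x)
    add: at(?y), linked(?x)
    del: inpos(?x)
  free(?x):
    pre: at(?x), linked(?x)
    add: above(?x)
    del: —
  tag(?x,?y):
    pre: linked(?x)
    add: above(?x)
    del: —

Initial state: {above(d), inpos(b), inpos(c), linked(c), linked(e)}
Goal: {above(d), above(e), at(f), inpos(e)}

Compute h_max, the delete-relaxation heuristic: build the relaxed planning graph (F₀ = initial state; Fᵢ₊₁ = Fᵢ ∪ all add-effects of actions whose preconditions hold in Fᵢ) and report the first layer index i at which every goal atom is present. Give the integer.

1

F0 = init (5 atoms)
F1 = F0 ∪ {above(c), above(e), at(b), at(c), at(d), at(e), at(f), inpos(d), inpos(e), inpos(f), linked(b)}  (16 atoms)
goal ⊆ F1  ⇒  h_max = 1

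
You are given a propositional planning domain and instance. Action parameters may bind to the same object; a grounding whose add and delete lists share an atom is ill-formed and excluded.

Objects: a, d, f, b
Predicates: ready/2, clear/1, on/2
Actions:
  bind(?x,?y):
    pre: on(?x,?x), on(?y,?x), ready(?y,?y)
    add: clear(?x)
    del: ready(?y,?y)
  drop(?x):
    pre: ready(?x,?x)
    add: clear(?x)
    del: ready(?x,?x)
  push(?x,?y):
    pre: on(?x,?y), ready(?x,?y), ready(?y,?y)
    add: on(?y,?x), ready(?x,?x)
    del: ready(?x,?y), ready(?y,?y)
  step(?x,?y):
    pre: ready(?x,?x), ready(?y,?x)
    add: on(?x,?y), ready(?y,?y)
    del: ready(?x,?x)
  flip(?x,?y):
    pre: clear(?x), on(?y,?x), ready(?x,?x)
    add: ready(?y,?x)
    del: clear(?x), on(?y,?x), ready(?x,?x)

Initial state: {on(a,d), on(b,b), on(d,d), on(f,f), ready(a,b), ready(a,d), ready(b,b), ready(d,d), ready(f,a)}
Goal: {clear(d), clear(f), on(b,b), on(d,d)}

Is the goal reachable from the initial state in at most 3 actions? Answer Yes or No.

No

1. bind(d,d)  →  {clear(d), on(a,d), on(b,b), on(d,d), on(f,f), ready(a,b), ready(a,d), ready(b,b), ready(f,a)}
2. step(b,a)  →  {clear(d), on(a,d), on(b,a), on(b,b), on(d,d), on(f,f), ready(a,a), ready(a,b), ready(a,d), ready(f,a)}
3. step(a,f)  →  {clear(d), on(a,d), on(a,f), on(b,a), on(b,b), on(d,d), on(f,f), ready(a,b), ready(a,d), ready(f,a), ready(f,f)}
4. bind(f,f)  →  {clear(d), clear(f), on(a,d), on(a,f), on(b,a), on(b,b), on(d,d), on(f,f), ready(a,b), ready(a,d), ready(f,a)}
optimal plan length = 4; 4 > 3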